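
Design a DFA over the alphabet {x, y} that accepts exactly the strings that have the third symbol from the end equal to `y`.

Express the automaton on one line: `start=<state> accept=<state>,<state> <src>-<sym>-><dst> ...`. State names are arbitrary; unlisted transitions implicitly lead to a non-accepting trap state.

Because acceptance depends on a position counted from the end, the machine has to buffer the most recent 3 symbols. Make each state the string of the last up-to-3 symbols read; on input `x` shift the window left and append `x`. Accept when the buffered window has length 3 and begins with `y`.
A 15-state machine:
          x    y  
>  S0     S1   S2 
   S1     S3   S4 
   S2     S5   S6 
   S3     S7   S8 
   S4     S9  S10 
   S5    S11  S12 
   S6    S13  S14 
   S7     S7   S8 
   S8     S9  S10 
   S9    S11  S12 
   S10   S13  S14 
 * S11    S7   S8 
 * S12    S9  S10 
 * S13   S11  S12 
 * S14   S13  S14 
(> = start, * = accepting)

start=S0 accept=S11,S12,S13,S14 S0-x->S1 S0-y->S2 S1-x->S3 S1-y->S4 S2-x->S5 S2-y->S6 S3-x->S7 S3-y->S8 S4-x->S9 S4-y->S10 S5-x->S11 S5-y->S12 S6-x->S13 S6-y->S14 S7-x->S7 S7-y->S8 S8-x->S9 S8-y->S10 S9-x->S11 S9-y->S12 S10-x->S13 S10-y->S14 S11-x->S7 S11-y->S8 S12-x->S9 S12-y->S10 S13-x->S11 S13-y->S12 S14-x->S13 S14-y->S14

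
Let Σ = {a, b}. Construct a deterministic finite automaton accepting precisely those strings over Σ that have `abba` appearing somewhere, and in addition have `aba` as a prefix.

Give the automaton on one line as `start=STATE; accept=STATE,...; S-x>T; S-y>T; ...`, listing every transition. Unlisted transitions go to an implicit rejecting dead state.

Handle the two conditions separately and then intersect. The first has 5 states tracking whether and how much of `abba` has been seen; the second has 5 states tracking whether the input so far still matches the prefix `aba`. A product state is a pair (one from each), accepting exactly when both do. Minimizing collapses redundant product states.
9 states suffice.
        a   b  
>  q0   q1  q2 
   q1   q2  q3 
   q2   q2  q2 
   q3   q4  q2 
   q4   q4  q5 
   q5   q4  q6 
   q6   q7  q8 
 * q7   q7  q7 
   q8   q4  q8 
(> = start, * = accepting)

start=q0; accept=q7; q0-a>q1; q0-b>q2; q1-a>q2; q1-b>q3; q2-a>q2; q2-b>q2; q3-a>q4; q3-b>q2; q4-a>q4; q4-b>q5; q5-a>q4; q5-b>q6; q6-a>q7; q6-b>q8; q7-a>q7; q7-b>q7; q8-a>q4; q8-b>q8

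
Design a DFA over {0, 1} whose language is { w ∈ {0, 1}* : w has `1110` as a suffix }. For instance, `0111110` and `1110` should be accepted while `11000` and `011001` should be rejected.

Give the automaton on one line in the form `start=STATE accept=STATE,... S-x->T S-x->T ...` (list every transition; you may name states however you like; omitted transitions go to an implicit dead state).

start=S0 accept=S4 S0-0->S0 S0-1->S1 S1-0->S0 S1-1->S2 S2-0->S0 S2-1->S3 S3-0->S4 S3-1->S3 S4-0->S0 S4-1->S1

Let each state record the length of the longest suffix of the input read so far that is also a prefix of `1110`. S1 means the last symbol is `1`; S2 means the last 2 symbols are `11`; S3 means the last 3 symbols are `111`; S4 means the last 4 symbols are `1110`. Accept only at S4, where the string currently ends in `1110`.
5 states suffice.
        0   1  
>  S0   S0  S1 
   S1   S0  S2 
   S2   S0  S3 
   S3   S4  S3 
 * S4   S0  S1 
(> = start, * = accepting)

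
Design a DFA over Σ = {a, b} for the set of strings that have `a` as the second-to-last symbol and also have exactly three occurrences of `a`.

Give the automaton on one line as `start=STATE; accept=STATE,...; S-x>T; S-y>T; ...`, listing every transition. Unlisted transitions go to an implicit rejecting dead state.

start=s0; accept=s3,s6; s0-a>s1; s0-b>s0; s1-a>s2; s1-b>s1; s2-a>s3; s2-b>s4; s3-a>s5; s3-b>s6; s4-a>s7; s4-b>s4; s5-a>s5; s5-b>s5; s6-a>s5; s6-b>s5; s7-a>s5; s7-b>s6

Run two small machines in parallel and take their product. One (7 states) tracks the last 2 symbols read; the other (5 states) tracks the count of `a`s, saturating at 4. Each combined state is a pair, one component from each; accept when both components accept. Equivalent product states are then merged.
An 8-state machine:
        a   b  
>  s0   s1  s0 
   s1   s2  s1 
   s2   s3  s4 
 * s3   s5  s6 
   s4   s7  s4 
   s5   s5  s5 
 * s6   s5  s5 
   s7   s5  s6 
(> = start, * = accepting)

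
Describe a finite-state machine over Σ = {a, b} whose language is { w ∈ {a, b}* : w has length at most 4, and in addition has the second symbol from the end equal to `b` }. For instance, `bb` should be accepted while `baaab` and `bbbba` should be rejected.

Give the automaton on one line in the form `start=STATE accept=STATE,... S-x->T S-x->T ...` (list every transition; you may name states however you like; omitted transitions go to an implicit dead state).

start=s0 accept=s5,s6,s9,s10,s13,s14 s0-a->s1 s0-b->s2 s1-a->s3 s1-b->s4 s2-a->s5 s2-b->s6 s3-a->s7 s3-b->s8 s4-a->s9 s4-b->s10 s5-a->s7 s5-b->s8 s6-a->s9 s6-b->s10 s7-a->s11 s7-b->s12 s8-a->s13 s8-b->s14 s9-a->s11 s9-b->s12 s10-a->s13 s10-b->s14 s11-a->s15 s11-b->s16 s12-a->s17 s12-b->s18 s13-a->s15 s13-b->s16 s14-a->s17 s14-b->s18 s15-a->s15 s15-b->s16 s16-a->s17 s16-b->s18 s17-a->s15 s17-b->s16 s18-a->s17 s18-b->s18

Build one automaton per condition and run them in lockstep. The first has 6 states tracking the input length, saturating at 5; the second has 7 states tracking the last 2 symbols read. A product state is a pair (one from each), accepting exactly when both do.
With 19 states:
          a    b  
>  s0     s1   s2 
   s1     s3   s4 
   s2     s5   s6 
   s3     s7   s8 
   s4     s9  s10 
 * s5     s7   s8 
 * s6     s9  s10 
   s7    s11  s12 
   s8    s13  s14 
 * s9    s11  s12 
 * s10   s13  s14 
   s11   s15  s16 
   s12   s17  s18 
 * s13   s15  s16 
 * s14   s17  s18 
   s15   s15  s16 
   s16   s17  s18 
   s17   s15  s16 
   s18   s17  s18 
(> = start, * = accepting)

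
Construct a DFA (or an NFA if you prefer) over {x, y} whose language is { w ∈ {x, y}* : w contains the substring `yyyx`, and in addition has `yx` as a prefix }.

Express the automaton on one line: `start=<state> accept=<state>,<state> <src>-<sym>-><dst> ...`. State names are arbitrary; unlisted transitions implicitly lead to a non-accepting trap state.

Build one automaton per condition and run them in lockstep. The first has 5 states tracking whether and how much of `yyyx` has been seen; the second has 4 states tracking whether the input so far still matches the prefix `yx`. A product state is a pair (one from each), accepting exactly when both do. Equivalent product states are then merged.
An 8-state machine:
        x   y  
>  q0   q1  q2 
   q1   q1  q1 
   q2   q3  q1 
   q3   q3  q4 
   q4   q3  q5 
   q5   q3  q6 
   q6   q7  q6 
 * q7   q7  q7 
(> = start, * = accepting)

start=q0 accept=q7 q0-x->q1 q0-y->q2 q1-x->q1 q1-y->q1 q2-x->q3 q2-y->q1 q3-x->q3 q3-y->q4 q4-x->q3 q4-y->q5 q5-x->q3 q5-y->q6 q6-x->q7 q6-y->q6 q7-x->q7 q7-y->q7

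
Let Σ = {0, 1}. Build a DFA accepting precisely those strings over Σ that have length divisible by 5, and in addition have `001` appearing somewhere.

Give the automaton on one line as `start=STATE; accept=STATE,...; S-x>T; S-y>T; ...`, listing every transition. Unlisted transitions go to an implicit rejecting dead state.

Run two small machines in parallel and take their product. One (5 states) tracks the input length modulo 5; the other (4 states) tracks whether and how much of `001` has been seen. Each combined state is a pair, one component from each; accept when both components accept.
With 20 states:
          0    1  
>  q0     q1   q2 
   q1     q3   q4 
   q2     q5   q4 
   q3     q6   q7 
   q4     q8   q9 
   q5     q6   q9 
   q6    q10  q11 
   q7    q11  q11 
   q8    q10  q12 
   q9    q13  q12 
   q10   q14  q15 
   q11   q15  q15 
   q12   q16   q0 
   q13   q14   q0 
   q14   q17  q18 
 * q15   q18  q18 
   q16   q17   q2 
   q17    q3  q19 
   q18   q19  q19 
   q19    q7   q7 
(> = start, * = accepting)

start=q0; accept=q15; q0-0>q1; q0-1>q2; q1-0>q3; q1-1>q4; q2-0>q5; q2-1>q4; q3-0>q6; q3-1>q7; q4-0>q8; q4-1>q9; q5-0>q6; q5-1>q9; q6-0>q10; q6-1>q11; q7-0>q11; q7-1>q11; q8-0>q10; q8-1>q12; q9-0>q13; q9-1>q12; q10-0>q14; q10-1>q15; q11-0>q15; q11-1>q15; q12-0>q16; q12-1>q0; q13-0>q14; q13-1>q0; q14-0>q17; q14-1>q18; q15-0>q18; q15-1>q18; q16-0>q17; q16-1>q2; q17-0>q3; q17-1>q19; q18-0>q19; q18-1>q19; q19-0>q7; q19-1>q7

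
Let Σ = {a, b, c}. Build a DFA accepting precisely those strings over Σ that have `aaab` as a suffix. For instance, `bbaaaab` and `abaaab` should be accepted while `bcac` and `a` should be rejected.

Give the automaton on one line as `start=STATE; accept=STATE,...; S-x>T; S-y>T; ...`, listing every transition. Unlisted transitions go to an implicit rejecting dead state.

start=S0; accept=S4; S0-a>S1; S0-b>S0; S0-c>S0; S1-a>S2; S1-b>S0; S1-c>S0; S2-a>S3; S2-b>S0; S2-c>S0; S3-a>S3; S3-b>S4; S3-c>S0; S4-a>S1; S4-b>S0; S4-c>S0

Let each state record the length of the longest suffix of the input read so far that is also a prefix of `aaab`. S1 means the last symbol is `a`; S2 means the last 2 symbols are `aa`; S3 means the last 3 symbols are `aaa`; S4 means the last 4 symbols are `aaab`. Accept only at S4, where the string currently ends in `aaab`.
A 5-state machine:
        a   b   c  
>  S0   S1  S0  S0 
   S1   S2  S0  S0 
   S2   S3  S0  S0 
   S3   S3  S4  S0 
 * S4   S1  S0  S0 
(> = start, * = accepting)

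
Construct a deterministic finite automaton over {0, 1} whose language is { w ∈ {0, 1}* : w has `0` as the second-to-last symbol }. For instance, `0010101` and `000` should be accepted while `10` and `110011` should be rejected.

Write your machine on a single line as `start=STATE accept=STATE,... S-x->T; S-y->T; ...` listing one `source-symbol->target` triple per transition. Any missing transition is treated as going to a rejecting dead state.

start=q0; accept=q3,q4; q0-0->q1; q0-1->q2; q1-0->q3; q1-1->q4; q2-0->q5; q2-1->q6; q3-0->q3; q3-1->q4; q4-0->q5; q4-1->q6; q5-0->q3; q5-1->q4; q6-0->q5; q6-1->q6

Because acceptance depends on a position counted from the end, the machine has to buffer the most recent 2 symbols. Make each state the string of the last up-to-2 symbols read; on input `x` shift the window left and append `x`. Accept when the buffered window has length 2 and begins with `0`.
        0   1  
>  q0   q1  q2 
   q1   q3  q4 
   q2   q5  q6 
 * q3   q3  q4 
 * q4   q5  q6 
   q5   q3  q4 
   q6   q5  q6 
(> = start, * = accepting)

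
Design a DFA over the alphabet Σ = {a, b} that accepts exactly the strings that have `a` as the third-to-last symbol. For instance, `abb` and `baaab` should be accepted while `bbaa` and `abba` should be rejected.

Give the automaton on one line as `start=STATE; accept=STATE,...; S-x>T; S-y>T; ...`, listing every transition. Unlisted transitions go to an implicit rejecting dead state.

A DFA must remember the last 3 symbols (since which symbol is third-to-last isn't known until the input ends). Use one state per possible window of the last ≤3 symbols; accept from those whose window starts with `a`.
          a    b  
>  q0     q1   q2 
   q1     q3   q4 
   q2     q5   q6 
   q3     q7   q8 
   q4     q9  q10 
   q5    q11  q12 
   q6    q13  q14 
 * q7     q7   q8 
 * q8     q9  q10 
 * q9    q11  q12 
 * q10   q13  q14 
   q11    q7   q8 
   q12    q9  q10 
   q13   q11  q12 
   q14   q13  q14 
(> = start, * = accepting)

start=q0; accept=q7,q8,q9,q10; q0-a>q1; q0-b>q2; q1-a>q3; q1-b>q4; q2-a>q5; q2-b>q6; q3-a>q7; q3-b>q8; q4-a>q9; q4-b>q10; q5-a>q11; q5-b>q12; q6-a>q13; q6-b>q14; q7-a>q7; q7-b>q8; q8-a>q9; q8-b>q10; q9-a>q11; q9-b>q12; q10-a>q13; q10-b>q14; q11-a>q7; q11-b>q8; q12-a>q9; q12-b>q10; q13-a>q11; q13-b>q12; q14-a>q13; q14-b>q14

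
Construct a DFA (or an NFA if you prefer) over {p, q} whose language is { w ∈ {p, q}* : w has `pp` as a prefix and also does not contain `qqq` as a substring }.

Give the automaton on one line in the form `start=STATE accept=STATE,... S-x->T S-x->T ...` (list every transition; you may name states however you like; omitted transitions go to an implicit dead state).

Run two small machines in parallel and take their product. The first has 4 states tracking whether the input so far still matches the prefix `pp`; the second has 4 states tracking partial matches of the forbidden pattern `qqq`. A product state is a pair (one from each), accepting exactly when both do.
10 states suffice.
       p  q 
>  A   B  C 
   B   D  C 
   C   E  F 
 * D   D  G 
   E   E  C 
   F   E  H 
 * G   D  I 
   H   H  H 
 * I   D  J 
   J   J  J 
(> = start, * = accepting)

start=A accept=D,G,I A-p->B A-q->C B-p->D B-q->C C-p->E C-q->F D-p->D D-q->G E-p->E E-q->C F-p->E F-q->H G-p->D G-q->I H-p->H H-q->H I-p->D I-q->J J-p->J J-q->J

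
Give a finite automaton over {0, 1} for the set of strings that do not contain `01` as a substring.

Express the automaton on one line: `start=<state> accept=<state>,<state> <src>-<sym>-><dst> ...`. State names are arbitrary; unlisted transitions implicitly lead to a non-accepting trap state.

start=S0 accept=S0,S1 S0-0->S1 S0-1->S0 S1-0->S1 S1-1->S2 S2-0->S2 S2-1->S2

Track partial matches of the forbidden pattern `01`. State S2 is a dead state reached once `01` has occurred; every other state accepts. S0 means no part of `01` is currently matched.
A 3-state machine:
        0   1  
>* S0   S1  S0 
 * S1   S1  S2 
   S2   S2  S2 
(> = start, * = accepting)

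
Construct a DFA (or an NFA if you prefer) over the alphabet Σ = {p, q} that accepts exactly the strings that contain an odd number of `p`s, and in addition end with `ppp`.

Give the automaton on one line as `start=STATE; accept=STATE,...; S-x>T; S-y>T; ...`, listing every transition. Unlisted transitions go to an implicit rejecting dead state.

start=s0; accept=s4; s0-p>s1; s0-q>s0; s1-p>s2; s1-q>s3; s2-p>s4; s2-q>s0; s3-p>s0; s3-q>s3; s4-p>s2; s4-q>s3

Handle the two conditions separately and then intersect. One (2 states) tracks the count of `p`s modulo 2; the other (4 states) tracks how much of the suffix `ppp` has currently been matched. Each combined state is a pair, one component from each; accept when both components accept. Minimizing collapses redundant product states.
A 5-state machine:
        p   q  
>  s0   s1  s0 
   s1   s2  s3 
   s2   s4  s0 
   s3   s0  s3 
 * s4   s2  s3 
(> = start, * = accepting)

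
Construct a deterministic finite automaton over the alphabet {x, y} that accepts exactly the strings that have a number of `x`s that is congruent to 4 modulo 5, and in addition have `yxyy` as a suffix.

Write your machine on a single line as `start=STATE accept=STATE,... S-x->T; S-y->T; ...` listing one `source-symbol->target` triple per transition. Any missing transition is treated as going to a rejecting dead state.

start=s0; accept=s8; s0-x->s1; s0-y->s0; s1-x->s2; s1-y->s1; s2-x->s3; s2-y->s2; s3-x->s4; s3-y->s5; s4-x->s0; s4-y->s4; s5-x->s6; s5-y->s5; s6-x->s0; s6-y->s7; s7-x->s0; s7-y->s8; s8-x->s0; s8-y->s4

Build one automaton per condition and run them in lockstep. The first has 5 states tracking the count of `x`s modulo 5; the second has 5 states tracking how much of the suffix `yxyy` has currently been matched. A product state is a pair (one from each), accepting exactly when both do. Minimizing collapses redundant product states.
A 9-state machine:
        x   y  
>  s0   s1  s0 
   s1   s2  s1 
   s2   s3  s2 
   s3   s4  s5 
   s4   s0  s4 
   s5   s6  s5 
   s6   s0  s7 
   s7   s0  s8 
 * s8   s0  s4 
(> = start, * = accepting)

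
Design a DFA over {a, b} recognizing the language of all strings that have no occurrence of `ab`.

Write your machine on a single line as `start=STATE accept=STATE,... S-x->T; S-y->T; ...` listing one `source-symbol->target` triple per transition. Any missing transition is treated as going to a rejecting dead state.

start=s0; accept=s0,s1; s0-a->s1; s0-b->s0; s1-a->s1; s1-b->s2; s2-a->s2; s2-b->s2

This is the complement of 'contains `ab`'. Use the same substring-matching states — s0 through s2 holding how much of `ab` has just been matched — but flip the accepting set: everything except the trap s2 accepts.
With 3 states:
        a   b  
>* s0   s1  s0 
 * s1   s1  s2 
   s2   s2  s2 
(> = start, * = accepting)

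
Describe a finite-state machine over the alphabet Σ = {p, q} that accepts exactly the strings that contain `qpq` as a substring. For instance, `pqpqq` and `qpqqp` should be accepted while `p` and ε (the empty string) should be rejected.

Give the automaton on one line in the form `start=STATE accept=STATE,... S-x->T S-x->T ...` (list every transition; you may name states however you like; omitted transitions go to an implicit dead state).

Track how much of `qpq` has been matched so far: state S0 is no progress, S3 is the absorbing accept state reached once `qpq` has occurred. Intermediate states record partial matches; on a mismatch, fall back to the longest reusable overlap.
With 4 states:
        p   q  
>  S0   S0  S1 
   S1   S2  S1 
   S2   S0  S3 
 * S3   S3  S3 
(> = start, * = accepting)

start=S0 accept=S3 S0-p->S0 S0-q->S1 S1-p->S2 S1-q->S1 S2-p->S0 S2-q->S3 S3-p->S3 S3-q->S3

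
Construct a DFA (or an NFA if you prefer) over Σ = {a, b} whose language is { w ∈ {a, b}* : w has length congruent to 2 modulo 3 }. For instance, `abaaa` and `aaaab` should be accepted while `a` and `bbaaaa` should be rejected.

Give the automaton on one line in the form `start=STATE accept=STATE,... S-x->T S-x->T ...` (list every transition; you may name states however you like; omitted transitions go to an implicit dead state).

Only the length mod 3 matters, so use a 3-cycle: from any state, every input symbol moves to the next state, wrapping q2 back to q0. Mark q2 accepting.
        a   b  
>  q0   q1  q1 
   q1   q2  q2 
 * q2   q0  q0 
(> = start, * = accepting)

start=q0 accept=q2 q0-a->q1 q0-b->q1 q1-a->q2 q1-b->q2 q2-a->q0 q2-b->q0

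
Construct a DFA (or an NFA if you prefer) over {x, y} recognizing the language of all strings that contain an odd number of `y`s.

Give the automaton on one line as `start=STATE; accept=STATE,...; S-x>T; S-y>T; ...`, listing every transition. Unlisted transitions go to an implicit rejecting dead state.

Keep the running count of `y`s modulo 2: each `y` advances along the cycle q0 → q1 → q0 while other symbols loop. Accept at q1.
        x   y  
>  q0   q0  q1 
 * q1   q1  q0 
(> = start, * = accepting)

start=q0; accept=q1; q0-x>q0; q0-y>q1; q1-x>q1; q1-y>q0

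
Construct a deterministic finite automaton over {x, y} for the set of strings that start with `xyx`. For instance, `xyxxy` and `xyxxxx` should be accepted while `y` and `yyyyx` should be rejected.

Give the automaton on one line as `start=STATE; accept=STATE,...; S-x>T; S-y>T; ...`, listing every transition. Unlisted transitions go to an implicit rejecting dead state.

Check the first 3 symbols one by one: q0 through q2 record how many have matched `xyx` so far; any wrong symbol goes to the dead state q4. After all 3 match we enter the accepting sink q3.
5 states suffice.
        x   y  
>  q0   q1  q4 
   q1   q4  q2 
   q2   q3  q4 
 * q3   q3  q3 
   q4   q4  q4 
(> = start, * = accepting)

start=q0; accept=q3; q0-x>q1; q0-y>q4; q1-x>q4; q1-y>q2; q2-x>q3; q2-y>q4; q3-x>q3; q3-y>q3; q4-x>q4; q4-y>q4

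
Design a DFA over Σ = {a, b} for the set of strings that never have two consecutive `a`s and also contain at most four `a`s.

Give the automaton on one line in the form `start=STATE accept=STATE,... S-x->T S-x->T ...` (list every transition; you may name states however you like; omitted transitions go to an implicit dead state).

start=s0 accept=s0,s1,s3,s4,s5,s6,s7,s8 s0-a->s1 s0-b->s0 s1-a->s2 s1-b->s3 s2-a->s2 s2-b->s2 s3-a->s4 s3-b->s3 s4-a->s2 s4-b->s5 s5-a->s6 s5-b->s5 s6-a->s2 s6-b->s7 s7-a->s8 s7-b->s7 s8-a->s2 s8-b->s8

Run two small machines in parallel and take their product. One (3 states) tracks partial matches of the forbidden pattern `aa`; the other (6 states) tracks the count of `a`s, saturating at 5. Each combined state is a pair, one component from each; accept when both components accept. Equivalent product states are then merged.
        a   b  
>* s0   s1  s0 
 * s1   s2  s3 
   s2   s2  s2 
 * s3   s4  s3 
 * s4   s2  s5 
 * s5   s6  s5 
 * s6   s2  s7 
 * s7   s8  s7 
 * s8   s2  s8 
(> = start, * = accepting)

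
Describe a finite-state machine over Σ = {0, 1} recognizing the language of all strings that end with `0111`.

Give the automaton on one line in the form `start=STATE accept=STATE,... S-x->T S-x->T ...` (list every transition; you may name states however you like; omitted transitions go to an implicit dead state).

Let each state record the length of the longest suffix of the input read so far that is also a prefix of `0111`. q1 means the last symbol is `0`; q2 means the last 2 symbols are `01`; q3 means the last 3 symbols are `011`; q4 means the last 4 symbols are `0111`. Accept only at q4, where the string currently ends in `0111`.
A 5-state machine:
        0   1  
>  q0   q1  q0 
   q1   q1  q2 
   q2   q1  q3 
   q3   q1  q4 
 * q4   q1  q0 
(> = start, * = accepting)

start=q0 accept=q4 q0-0->q1 q0-1->q0 q1-0->q1 q1-1->q2 q2-0->q1 q2-1->q3 q3-0->q1 q3-1->q4 q4-0->q1 q4-1->q0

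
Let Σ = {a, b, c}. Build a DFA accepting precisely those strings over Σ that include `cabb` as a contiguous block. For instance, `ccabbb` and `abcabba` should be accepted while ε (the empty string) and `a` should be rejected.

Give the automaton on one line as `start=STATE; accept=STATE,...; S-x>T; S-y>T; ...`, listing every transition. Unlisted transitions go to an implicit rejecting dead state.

Track how much of `cabb` has been matched so far: state q0 is no progress, q4 is the absorbing accept state reached once `cabb` has occurred. Intermediate states record partial matches; on a mismatch, fall back to the longest reusable overlap.
A 5-state machine:
        a   b   c  
>  q0   q0  q0  q1 
   q1   q2  q0  q1 
   q2   q0  q3  q1 
   q3   q0  q4  q1 
 * q4   q4  q4  q4 
(> = start, * = accepting)

start=q0; accept=q4; q0-a>q0; q0-b>q0; q0-c>q1; q1-a>q2; q1-b>q0; q1-c>q1; q2-a>q0; q2-b>q3; q2-c>q1; q3-a>q0; q3-b>q4; q3-c>q1; q4-a>q4; q4-b>q4; q4-c>q4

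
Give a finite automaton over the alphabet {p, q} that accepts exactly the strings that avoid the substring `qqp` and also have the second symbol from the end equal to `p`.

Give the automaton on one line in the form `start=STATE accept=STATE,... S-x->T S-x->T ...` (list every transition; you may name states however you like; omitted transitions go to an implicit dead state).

start=A accept=D,E A-p->B A-q->C B-p->D B-q->E C-p->F C-q->G D-p->D D-q->E E-p->F E-q->G F-p->D F-q->E G-p->H G-q->G H-p->I H-q->J I-p->I I-q->J J-p->H J-q->K K-p->H K-q->K

Build one automaton per condition and run them in lockstep. One (4 states) tracks partial matches of the forbidden pattern `qqp`; the other (7 states) tracks the last 2 symbols read. Each combined state is a pair, one component from each; accept when both components accept.
       p  q 
>  A   B  C 
   B   D  E 
   C   F  G 
 * D   D  E 
 * E   F  G 
   F   D  E 
   G   H  G 
   H   I  J 
   I   I  J 
   J   H  K 
   K   H  K 
(> = start, * = accepting)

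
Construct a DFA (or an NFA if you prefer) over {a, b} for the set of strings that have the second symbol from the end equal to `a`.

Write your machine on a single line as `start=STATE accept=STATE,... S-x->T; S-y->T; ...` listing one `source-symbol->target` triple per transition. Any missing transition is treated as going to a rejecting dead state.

start=s0; accept=s3,s4; s0-a->s1; s0-b->s2; s1-a->s3; s1-b->s4; s2-a->s5; s2-b->s6; s3-a->s3; s3-b->s4; s4-a->s5; s4-b->s6; s5-a->s3; s5-b->s4; s6-a->s5; s6-b->s6

Because acceptance depends on a position counted from the end, the machine has to buffer the most recent 2 symbols. Make each state the string of the last up-to-2 symbols read; on input `x` shift the window left and append `x`. Accept when the buffered window has length 2 and begins with `a`.
        a   b  
>  s0   s1  s2 
   s1   s3  s4 
   s2   s5  s6 
 * s3   s3  s4 
 * s4   s5  s6 
   s5   s3  s4 
   s6   s5  s6 
(> = start, * = accepting)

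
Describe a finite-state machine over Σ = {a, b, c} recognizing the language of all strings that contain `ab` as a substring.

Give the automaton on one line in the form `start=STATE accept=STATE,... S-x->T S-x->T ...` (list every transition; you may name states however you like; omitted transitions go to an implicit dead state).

States q0..q1 record the length of the longest prefix of `ab` that matches the current input suffix. Reaching q2 means `ab` has been seen, and we stay there forever. Accept from q2.
        a   b   c  
>  q0   q1  q0  q0 
   q1   q1  q2  q0 
 * q2   q2  q2  q2 
(> = start, * = accepting)

start=q0 accept=q2 q0-a->q1 q0-b->q0 q0-c->q0 q1-a->q1 q1-b->q2 q1-c->q0 q2-a->q2 q2-b->q2 q2-c->q2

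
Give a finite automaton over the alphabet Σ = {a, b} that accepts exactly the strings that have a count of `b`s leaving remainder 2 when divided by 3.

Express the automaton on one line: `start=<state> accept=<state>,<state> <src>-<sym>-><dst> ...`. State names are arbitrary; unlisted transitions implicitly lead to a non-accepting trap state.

The only thing that matters is how many `b`s have appeared, reduced mod 3. Use one state per residue: s0 for 0, …, s2 for 2. Reading `b` moves to the next residue; anything else stays put. s2 is accepting.
A 3-state machine:
        a   b  
>  s0   s0  s1 
   s1   s1  s2 
 * s2   s2  s0 
(> = start, * = accepting)

start=s0 accept=s2 s0-a->s0 s0-b->s1 s1-a->s1 s1-b->s2 s2-a->s2 s2-b->s0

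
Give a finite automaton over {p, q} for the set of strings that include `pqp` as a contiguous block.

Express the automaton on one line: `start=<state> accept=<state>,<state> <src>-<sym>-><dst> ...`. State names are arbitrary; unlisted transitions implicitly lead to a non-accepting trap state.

start=s0 accept=s3 s0-p->s1 s0-q->s0 s1-p->s1 s1-q->s2 s2-p->s3 s2-q->s0 s3-p->s3 s3-q->s3

States s0..s2 record the length of the longest prefix of `pqp` that matches the current input suffix. Reaching s3 means `pqp` has been seen, and we stay there forever. Accept from s3.
With 4 states:
        p   q  
>  s0   s1  s0 
   s1   s1  s2 
   s2   s3  s0 
 * s3   s3  s3 
(> = start, * = accepting)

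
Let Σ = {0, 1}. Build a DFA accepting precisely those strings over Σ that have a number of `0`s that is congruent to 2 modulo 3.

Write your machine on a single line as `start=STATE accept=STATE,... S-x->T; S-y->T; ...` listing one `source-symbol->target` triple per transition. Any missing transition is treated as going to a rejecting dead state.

Keep the running count of `0`s modulo 3: each `0` advances along the cycle q0 → q1 → q2 → q0 while other symbols loop. Accept at q2.
With 3 states:
        0   1  
>  q0   q1  q0 
   q1   q2  q1 
 * q2   q0  q2 
(> = start, * = accepting)

start=q0; accept=q2; q0-0->q1; q0-1->q0; q1-0->q2; q1-1->q1; q2-0->q0; q2-1->q2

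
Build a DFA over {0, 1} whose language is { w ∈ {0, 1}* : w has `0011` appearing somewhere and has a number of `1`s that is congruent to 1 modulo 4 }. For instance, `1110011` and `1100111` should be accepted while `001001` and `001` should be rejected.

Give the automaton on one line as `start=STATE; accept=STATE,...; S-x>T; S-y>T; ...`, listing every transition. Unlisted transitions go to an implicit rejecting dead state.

Handle the two conditions separately and then intersect. One (5 states) tracks whether and how much of `0011` has been seen; the other (4 states) tracks the count of `1`s modulo 4. Each combined state is a pair, one component from each; accept when both components accept.
20 states suffice.
          0    1  
>  q0     q1   q2 
   q1     q3   q2 
   q2     q4   q5 
   q3     q3   q6 
   q4     q7   q5 
   q5     q8   q9 
   q6     q4  q10 
   q7     q7  q11 
   q8    q12   q9 
   q9    q13   q0 
   q10   q10  q14 
   q11    q8  q14 
   q12   q12  q15 
   q13   q16   q0 
   q14   q14  q17 
   q15   q13  q17 
   q16   q16  q18 
   q17   q17  q19 
   q18    q1  q19 
 * q19   q19  q10 
(> = start, * = accepting)

start=q0; accept=q19; q0-0>q1; q0-1>q2; q1-0>q3; q1-1>q2; q2-0>q4; q2-1>q5; q3-0>q3; q3-1>q6; q4-0>q7; q4-1>q5; q5-0>q8; q5-1>q9; q6-0>q4; q6-1>q10; q7-0>q7; q7-1>q11; q8-0>q12; q8-1>q9; q9-0>q13; q9-1>q0; q10-0>q10; q10-1>q14; q11-0>q8; q11-1>q14; q12-0>q12; q12-1>q15; q13-0>q16; q13-1>q0; q14-0>q14; q14-1>q17; q15-0>q13; q15-1>q17; q16-0>q16; q16-1>q18; q17-0>q17; q17-1>q19; q18-0>q1; q18-1>q19; q19-0>q19; q19-1>q10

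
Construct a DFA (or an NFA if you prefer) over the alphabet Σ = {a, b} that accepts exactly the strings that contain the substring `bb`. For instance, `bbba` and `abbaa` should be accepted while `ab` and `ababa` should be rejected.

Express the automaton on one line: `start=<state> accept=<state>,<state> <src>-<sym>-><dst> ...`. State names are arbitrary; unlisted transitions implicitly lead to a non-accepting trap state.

Track how much of `bb` has been matched so far: state q0 is no progress, q2 is the absorbing accept state reached once `bb` has occurred. Intermediate states record partial matches; on a mismatch, fall back to the longest reusable overlap.
3 states suffice.
        a   b  
>  q0   q0  q1 
   q1   q0  q2 
 * q2   q2  q2 
(> = start, * = accepting)

start=q0 accept=q2 q0-a->q0 q0-b->q1 q1-a->q0 q1-b->q2 q2-a->q2 q2-b->q2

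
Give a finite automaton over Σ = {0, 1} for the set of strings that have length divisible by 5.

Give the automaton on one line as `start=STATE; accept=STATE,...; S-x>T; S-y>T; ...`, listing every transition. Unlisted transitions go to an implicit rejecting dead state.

start=S0; accept=S0; S0-0>S1; S0-1>S1; S1-0>S2; S1-1>S2; S2-0>S3; S2-1>S3; S3-0>S4; S3-1>S4; S4-0>S0; S4-1>S0

Only the length mod 5 matters, so use a 5-cycle: from any state, every input symbol moves to the next state, wrapping S4 back to S0. Mark S0 accepting.
        0   1  
>* S0   S1  S1 
   S1   S2  S2 
   S2   S3  S3 
   S3   S4  S4 
   S4   S0  S0 
(> = start, * = accepting)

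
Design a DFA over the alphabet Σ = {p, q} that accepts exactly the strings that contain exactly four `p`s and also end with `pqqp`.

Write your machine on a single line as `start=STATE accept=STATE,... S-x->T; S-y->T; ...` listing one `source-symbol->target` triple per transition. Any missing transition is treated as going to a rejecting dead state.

Build one automaton per condition and run them in lockstep. One (6 states) tracks the count of `p`s, saturating at 5; the other (5 states) tracks how much of the suffix `pqqp` has currently been matched. Each combined state is a pair, one component from each; accept when both components accept. After merging equivalent states the machine shrinks.
With 8 states:
       p  q 
>  A   B  A 
   B   C  B 
   C   D  C 
   D   E  F 
   E   E  E 
   F   E  G 
   G   H  E 
 * H   E  E 
(> = start, * = accepting)

start=A; accept=H; A-p->B; A-q->A; B-p->C; B-q->B; C-p->D; C-q->C; D-p->E; D-q->F; E-p->E; E-q->E; F-p->E; F-q->G; G-p->H; G-q->E; H-p->E; H-q->E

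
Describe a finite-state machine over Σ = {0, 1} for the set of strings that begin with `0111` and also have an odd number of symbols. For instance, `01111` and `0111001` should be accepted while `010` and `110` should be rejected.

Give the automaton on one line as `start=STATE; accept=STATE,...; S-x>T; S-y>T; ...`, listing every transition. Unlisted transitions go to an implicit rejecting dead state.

Build one automaton per condition and run them in lockstep. The first has 6 states tracking whether the input so far still matches the prefix `0111`; the second has 2 states tracking the input length modulo 2. A product state is a pair (one from each), accepting exactly when both do. After merging equivalent states the machine shrinks.
7 states suffice.
        0   1  
>  s0   s1  s2 
   s1   s2  s3 
   s2   s2  s2 
   s3   s2  s4 
   s4   s2  s5 
   s5   s6  s6 
 * s6   s5  s5 
(> = start, * = accepting)

start=s0; accept=s6; s0-0>s1; s0-1>s2; s1-0>s2; s1-1>s3; s2-0>s2; s2-1>s2; s3-0>s2; s3-1>s4; s4-0>s2; s4-1>s5; s5-0>s6; s5-1>s6; s6-0>s5; s6-1>s5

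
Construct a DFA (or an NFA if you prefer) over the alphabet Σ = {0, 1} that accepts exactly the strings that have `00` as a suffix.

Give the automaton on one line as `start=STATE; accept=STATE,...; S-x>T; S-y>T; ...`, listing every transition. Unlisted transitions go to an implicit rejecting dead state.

start=q0; accept=q2; q0-0>q1; q0-1>q0; q1-0>q2; q1-1>q0; q2-0>q2; q2-1>q0

Remember how much of `00` the current input suffix matches. State q0 means no match yet; q1 means the last symbol is `0`; q2 means the last 2 symbols are `00`. Only q2 accepts. On a mismatch, fall back to the longest proper suffix that is still a prefix of `00`.
With 3 states:
        0   1  
>  q0   q1  q0 
   q1   q2  q0 
 * q2   q2  q0 
(> = start, * = accepting)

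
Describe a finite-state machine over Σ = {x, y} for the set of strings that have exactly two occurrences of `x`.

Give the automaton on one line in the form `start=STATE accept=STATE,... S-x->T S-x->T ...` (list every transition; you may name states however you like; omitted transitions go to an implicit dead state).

Only the number of `x`s matters, and only up to 3. Make a chain s0 → s1 → s2 → s3 advanced by each `x` (with s3 absorbing); every other symbol self-loops. The accepting set is {s2}.
A 4-state machine:
        x   y  
>  s0   s1  s0 
   s1   s2  s1 
 * s2   s3  s2 
   s3   s3  s3 
(> = start, * = accepting)

start=s0 accept=s2 s0-x->s1 s0-y->s0 s1-x->s2 s1-y->s1 s2-x->s3 s2-y->s2 s3-x->s3 s3-y->s3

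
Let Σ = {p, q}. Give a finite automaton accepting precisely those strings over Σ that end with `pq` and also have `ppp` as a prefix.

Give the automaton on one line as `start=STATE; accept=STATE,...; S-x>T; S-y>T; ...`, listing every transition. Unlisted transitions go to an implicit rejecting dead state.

start=A; accept=F; A-p>B; A-q>C; B-p>D; B-q>C; C-p>C; C-q>C; D-p>E; D-q>C; E-p>E; E-q>F; F-p>E; F-q>G; G-p>E; G-q>G

Run two small machines in parallel and take their product. One (3 states) tracks how much of the suffix `pq` has currently been matched; the other (5 states) tracks whether the input so far still matches the prefix `ppp`. Each combined state is a pair, one component from each; accept when both components accept. Minimizing collapses redundant product states.
A 7-state machine:
       p  q 
>  A   B  C 
   B   D  C 
   C   C  C 
   D   E  C 
   E   E  F 
 * F   E  G 
   G   E  G 
(> = start, * = accepting)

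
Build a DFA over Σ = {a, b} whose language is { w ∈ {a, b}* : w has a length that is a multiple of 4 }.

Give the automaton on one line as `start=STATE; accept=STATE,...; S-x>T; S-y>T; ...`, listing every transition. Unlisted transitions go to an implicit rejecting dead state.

start=q0; accept=q0; q0-a>q1; q0-b>q1; q1-a>q2; q1-b>q2; q2-a>q3; q2-b>q3; q3-a>q0; q3-b>q0

Only the length mod 4 matters, so use a 4-cycle: from any state, every input symbol moves to the next state, wrapping q3 back to q0. Mark q0 accepting.
With 4 states:
        a   b  
>* q0   q1  q1 
   q1   q2  q2 
   q2   q3  q3 
   q3   q0  q0 
(> = start, * = accepting)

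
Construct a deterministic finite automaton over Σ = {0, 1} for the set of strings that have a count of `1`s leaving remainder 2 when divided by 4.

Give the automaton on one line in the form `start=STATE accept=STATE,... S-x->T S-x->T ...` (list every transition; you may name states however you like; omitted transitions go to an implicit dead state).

The only thing that matters is how many `1`s have appeared, reduced mod 4. Use one state per residue: q0 for 0, …, q3 for 3. Reading `1` moves to the next residue; anything else stays put. q2 is accepting.
        0   1  
>  q0   q0  q1 
   q1   q1  q2 
 * q2   q2  q3 
   q3   q3  q0 
(> = start, * = accepting)

start=q0 accept=q2 q0-0->q0 q0-1->q1 q1-0->q1 q1-1->q2 q2-0->q2 q2-1->q3 q3-0->q3 q3-1->q0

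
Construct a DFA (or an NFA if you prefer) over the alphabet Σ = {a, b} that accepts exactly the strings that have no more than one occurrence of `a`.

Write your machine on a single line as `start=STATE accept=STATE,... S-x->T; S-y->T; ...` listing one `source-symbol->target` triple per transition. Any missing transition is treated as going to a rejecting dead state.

start=q0; accept=q0,q1; q0-a->q1; q0-b->q0; q1-a->q2; q1-b->q1; q2-a->q2; q2-b->q2

Only the number of `a`s matters, and only up to 2. Make a chain q0 → q1 → q2 advanced by each `a` (with q2 absorbing); every other symbol self-loops. The accepting set is {q0, q1}.
A 3-state machine:
        a   b  
>* q0   q1  q0 
 * q1   q2  q1 
   q2   q2  q2 
(> = start, * = accepting)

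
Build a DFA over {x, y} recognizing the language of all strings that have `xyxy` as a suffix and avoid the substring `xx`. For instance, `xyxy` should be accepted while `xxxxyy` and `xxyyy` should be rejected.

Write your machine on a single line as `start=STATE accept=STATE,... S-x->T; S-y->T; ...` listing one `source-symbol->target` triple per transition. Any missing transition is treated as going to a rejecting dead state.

start=q0; accept=q8; q0-x->q1; q0-y->q0; q1-x->q2; q1-y->q3; q2-x->q2; q2-y->q4; q3-x->q5; q3-y->q0; q4-x->q6; q4-y->q7; q5-x->q2; q5-y->q8; q6-x->q2; q6-y->q9; q7-x->q2; q7-y->q7; q8-x->q5; q8-y->q0; q9-x->q6; q9-y->q7

Run two small machines in parallel and take their product. The first has 5 states tracking how much of the suffix `xyxy` has currently been matched; the second has 3 states tracking partial matches of the forbidden pattern `xx`. A product state is a pair (one from each), accepting exactly when both do.
10 states suffice.
        x   y  
>  q0   q1  q0 
   q1   q2  q3 
   q2   q2  q4 
   q3   q5  q0 
   q4   q6  q7 
   q5   q2  q8 
   q6   q2  q9 
   q7   q2  q7 
 * q8   q5  q0 
   q9   q6  q7 
(> = start, * = accepting)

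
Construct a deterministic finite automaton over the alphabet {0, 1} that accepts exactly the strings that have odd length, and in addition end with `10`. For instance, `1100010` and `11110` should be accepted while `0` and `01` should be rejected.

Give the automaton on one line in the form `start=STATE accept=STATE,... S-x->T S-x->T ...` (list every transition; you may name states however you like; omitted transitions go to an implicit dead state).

start=q0 accept=q3 q0-0->q1 q0-1->q1 q1-0->q0 q1-1->q2 q2-0->q3 q2-1->q1 q3-0->q0 q3-1->q2

Handle the two conditions separately and then intersect. The first has 2 states tracking the input length modulo 2; the second has 3 states tracking how much of the suffix `10` has currently been matched. A product state is a pair (one from each), accepting exactly when both do. Equivalent product states are then merged.
        0   1  
>  q0   q1  q1 
   q1   q0  q2 
   q2   q3  q1 
 * q3   q0  q2 
(> = start, * = accepting)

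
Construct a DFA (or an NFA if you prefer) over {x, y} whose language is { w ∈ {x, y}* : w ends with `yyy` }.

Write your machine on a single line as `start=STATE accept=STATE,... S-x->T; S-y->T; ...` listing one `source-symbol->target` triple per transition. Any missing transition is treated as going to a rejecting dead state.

Let each state record the length of the longest suffix of the input read so far that is also a prefix of `yyy`. B means the last symbol is `y`; C means the last 2 symbols are `yy`; D means the last 3 symbols are `yyy`. Accept only at D, where the string currently ends in `yyy`.
4 states suffice.
       x  y 
>  A   A  B 
   B   A  C 
   C   A  D 
 * D   A  D 
(> = start, * = accepting)

start=A; accept=D; A-x->A; A-y->B; B-x->A; B-y->C; C-x->A; C-y->D; D-x->A; D-y->D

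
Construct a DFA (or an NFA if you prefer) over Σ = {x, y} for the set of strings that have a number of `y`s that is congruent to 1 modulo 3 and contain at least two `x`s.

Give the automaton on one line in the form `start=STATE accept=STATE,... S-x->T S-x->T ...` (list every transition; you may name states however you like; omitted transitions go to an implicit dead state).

start=S0 accept=S7,S9 S0-x->S1 S0-y->S2 S1-x->S3 S1-y->S4 S2-x->S4 S2-y->S5 S3-x->S6 S3-y->S7 S4-x->S7 S4-y->S8 S5-x->S8 S5-y->S0 S6-x->S6 S6-y->S9 S7-x->S9 S7-y->S10 S8-x->S10 S8-y->S1 S9-x->S9 S9-y->S11 S10-x->S11 S10-y->S3 S11-x->S11 S11-y->S6

Run two small machines in parallel and take their product. The first has 3 states tracking the count of `y`s modulo 3; the second has 4 states tracking the count of `x`s, saturating at 3. A product state is a pair (one from each), accepting exactly when both do.
With 12 states:
          x    y  
>  S0     S1   S2 
   S1     S3   S4 
   S2     S4   S5 
   S3     S6   S7 
   S4     S7   S8 
   S5     S8   S0 
   S6     S6   S9 
 * S7     S9  S10 
   S8    S10   S1 
 * S9     S9  S11 
   S10   S11   S3 
   S11   S11   S6 
(> = start, * = accepting)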